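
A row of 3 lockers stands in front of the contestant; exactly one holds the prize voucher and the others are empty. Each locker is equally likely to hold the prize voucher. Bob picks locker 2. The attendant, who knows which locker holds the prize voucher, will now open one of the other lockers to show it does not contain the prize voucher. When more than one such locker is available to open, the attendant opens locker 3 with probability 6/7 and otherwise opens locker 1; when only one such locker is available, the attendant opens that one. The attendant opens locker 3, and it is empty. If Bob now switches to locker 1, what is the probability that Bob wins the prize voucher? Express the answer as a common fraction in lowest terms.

Consider each possible location of the prize voucher in turn.
If it is in locker 1 (prior 1/3): only locker 3 is available, probability 1; weight (1/3)·1 = 1/3.
If it is in locker 2 (prior 1/3): locker 3 is available, opened with probability 6/7; weight (1/3)·(6/7) = 2/7.
If it is in locker 3 (prior 1/3): the attendant opened locker 3, so this case is ruled out; weight (1/3)·0 = 0.
The weights sum to 13/21.
So P(the prize voucher in locker 1 | the attendant opened locker 3) = (1/3) / (13/21) = 7/13.

7/13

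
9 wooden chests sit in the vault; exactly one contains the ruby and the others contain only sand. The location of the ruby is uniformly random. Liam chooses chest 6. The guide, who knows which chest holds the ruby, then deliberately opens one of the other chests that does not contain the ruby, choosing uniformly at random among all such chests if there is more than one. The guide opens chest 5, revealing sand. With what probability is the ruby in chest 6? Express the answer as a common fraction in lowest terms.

1/9

Apply Bayes' rule, conditioning on where the ruby actually is.
If it is in any of chests 1, 2, 3, 4, 7, 8, and 9 (prior 1/9 each): the guide has 7 equally likely choices, so probability 1/7; weight (1/9)·(1/7) = 1/63 each.
If it is in chest 5 (prior 1/9): the guide opened chest 5, so this case is ruled out; weight (1/9)·0 = 0.
If it is in chest 6 (prior 1/9): the guide has 8 equally likely choices, so probability 1/8; weight (1/9)·(1/8) = 1/72.
The weights sum to 1/8.
So P(the ruby in chest 6 | the guide opened chest 5) = (1/72) / (1/8) = 1/9.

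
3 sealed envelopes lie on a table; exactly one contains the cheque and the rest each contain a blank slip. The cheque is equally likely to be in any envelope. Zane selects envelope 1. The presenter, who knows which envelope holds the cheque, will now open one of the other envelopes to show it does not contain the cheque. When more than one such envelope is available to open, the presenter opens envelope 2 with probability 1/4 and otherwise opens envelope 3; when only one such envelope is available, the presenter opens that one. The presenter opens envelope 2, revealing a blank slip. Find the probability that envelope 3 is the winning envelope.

4/5

Apply Bayes' rule, conditioning on where the cheque actually is.
If it is in envelope 1 (prior 1/3): envelope 2 is available, opened with probability 1/4; weight (1/3)·(1/4) = 1/12.
If it is in envelope 2 (prior 1/3): the presenter opened envelope 2, so this case is ruled out; weight (1/3)·0 = 0.
If it is in envelope 3 (prior 1/3): only envelope 2 is available, probability 1; weight (1/3)·1 = 1/3.
The weights sum to 5/12.
So P(the cheque in envelope 3 | the presenter opened envelope 2) = (1/3) / (5/12) = 4/5.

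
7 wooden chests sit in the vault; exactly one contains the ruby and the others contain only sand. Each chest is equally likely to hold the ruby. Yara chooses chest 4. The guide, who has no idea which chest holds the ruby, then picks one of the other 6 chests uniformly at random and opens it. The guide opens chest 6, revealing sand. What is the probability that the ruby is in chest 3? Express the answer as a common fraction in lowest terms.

Because the guide chose which chest to open without knowing where the ruby is, the choice is independent of the prize location. Learning that chest 6 does not hold the ruby simply rules out that one location and leaves the remaining 6 chests still equally likely by symmetry.
So P(the ruby in chest 3) = 1/6.

1/6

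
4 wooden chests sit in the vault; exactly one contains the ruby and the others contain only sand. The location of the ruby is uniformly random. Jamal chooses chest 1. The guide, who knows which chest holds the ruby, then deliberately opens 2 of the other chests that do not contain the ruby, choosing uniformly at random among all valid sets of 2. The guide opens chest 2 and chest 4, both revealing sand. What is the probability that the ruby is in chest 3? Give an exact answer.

3/4

Consider each possible location of the ruby in turn.
If it is in chest 1 (prior 1/4): the guide has 3 equally likely choices, so probability 1/3; weight (1/4)·(1/3) = 1/12.
If it is in either of chests 2 and 4 (prior 1/4 each): that chest was opened and seen not to hold the prize — ruled out; weight (1/4)·0 = 0 each.
If it is in chest 3 (prior 1/4): the guide has no choice, probability 1; weight (1/4)·1 = 1/4.
The weights sum to 1/3.
So P(the ruby in chest 3 | the guide opened chest 2 and chest 4) = (1/4) / (1/3) = 3/4.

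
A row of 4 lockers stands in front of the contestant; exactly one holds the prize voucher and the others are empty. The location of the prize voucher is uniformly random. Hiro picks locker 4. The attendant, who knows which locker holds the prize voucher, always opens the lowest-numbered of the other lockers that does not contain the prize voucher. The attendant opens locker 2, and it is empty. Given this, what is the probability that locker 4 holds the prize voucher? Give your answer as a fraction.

0

Apply Bayes' rule, conditioning on where the prize voucher actually is.
If it is in locker 1 (prior 1/4): locker 2 is the lowest-numbered option available, probability 1; weight (1/4)·1 = 1/4.
If it is in locker 2 (prior 1/4): the attendant opened locker 2, so this case is ruled out; weight (1/4)·0 = 0.
If it is in either of lockers 3 and 4 (prior 1/4 each): the attendant would have opened locker 1 instead, probability 0; weight (1/4)·0 = 0 each.
The weights sum to 1/4.
So P(the prize voucher in locker 4 | the attendant opened locker 2) = 0 / (1/4) = 0.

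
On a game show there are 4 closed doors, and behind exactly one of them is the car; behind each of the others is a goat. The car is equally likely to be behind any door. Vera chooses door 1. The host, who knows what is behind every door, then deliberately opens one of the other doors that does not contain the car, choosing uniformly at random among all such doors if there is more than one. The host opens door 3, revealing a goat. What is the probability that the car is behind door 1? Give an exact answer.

Apply Bayes' rule, conditioning on where the car actually is.
If it is behind door 1 (prior 1/4): the host has 3 equally likely choices, so probability 1/3; weight (1/4)·(1/3) = 1/12.
If it is behind either of doors 2 and 4 (prior 1/4 each): the host has 2 equally likely choices, so probability 1/2; weight (1/4)·(1/2) = 1/8 each.
If it is behind door 3 (prior 1/4): the host opened door 3, so this case is ruled out; weight (1/4)·0 = 0.
The weights sum to 1/3.
So P(the car behind door 1 | the host opened door 3) = (1/12) / (1/3) = 1/4.

1/4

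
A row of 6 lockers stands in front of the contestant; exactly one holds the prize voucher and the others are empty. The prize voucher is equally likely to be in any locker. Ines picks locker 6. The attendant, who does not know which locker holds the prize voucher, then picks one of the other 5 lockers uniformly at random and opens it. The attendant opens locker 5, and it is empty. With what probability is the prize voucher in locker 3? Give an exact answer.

Apply Bayes' rule, conditioning on where the prize voucher actually is.
If it is in any of lockers 1, 2, 3, 4, and 6 (prior 1/6 each): the attendant picks locker 5 with probability 1/5 regardless, and it is not the prize; weight (1/6)·(1/5) = 1/30 each.
If it is in locker 5 (prior 1/6): the attendant opened locker 5, so this case is ruled out; weight (1/6)·0 = 0.
The weights sum to 1/6.
So P(the prize voucher in locker 3 | the attendant opened locker 5) = (1/30) / (1/6) = 1/5.

1/5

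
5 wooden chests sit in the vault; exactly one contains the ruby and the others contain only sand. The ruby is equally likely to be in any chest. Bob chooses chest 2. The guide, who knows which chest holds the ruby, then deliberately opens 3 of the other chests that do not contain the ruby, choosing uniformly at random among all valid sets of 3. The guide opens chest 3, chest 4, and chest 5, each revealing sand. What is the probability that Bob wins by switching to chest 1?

4/5

Consider each possible location of the ruby in turn.
If it is in chest 1 (prior 1/5): the guide has no choice, probability 1; weight (1/5)·1 = 1/5.
If it is in chest 2 (prior 1/5): the guide has 4 equally likely choices, so probability 1/4; weight (1/5)·(1/4) = 1/20.
If it is in any of chests 3, 4, and 5 (prior 1/5 each): that chest was opened and seen not to hold the prize — ruled out; weight (1/5)·0 = 0 each.
The weights sum to 1/4.
So P(the ruby in chest 1 | the guide opened chest 3, chest 4, and chest 5) = (1/5) / (1/4) = 4/5.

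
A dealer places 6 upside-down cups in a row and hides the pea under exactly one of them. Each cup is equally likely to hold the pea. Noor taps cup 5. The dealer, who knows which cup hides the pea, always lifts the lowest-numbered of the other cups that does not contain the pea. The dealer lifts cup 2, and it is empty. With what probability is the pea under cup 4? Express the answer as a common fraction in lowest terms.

0

Apply Bayes' rule, conditioning on where the pea actually is.
If it is under cup 1 (prior 1/6): cup 2 is the lowest-numbered option available, probability 1; weight (1/6)·1 = 1/6.
If it is under cup 2 (prior 1/6): the dealer opened cup 2, so this case is ruled out; weight (1/6)·0 = 0.
If it is under any of cups 3, 4, 5, and 6 (prior 1/6 each): the dealer would have opened cup 1 instead, probability 0; weight (1/6)·0 = 0 each.
The weights sum to 1/6.
So P(the pea under cup 4 | the dealer opened cup 2) = 0 / (1/6) = 0.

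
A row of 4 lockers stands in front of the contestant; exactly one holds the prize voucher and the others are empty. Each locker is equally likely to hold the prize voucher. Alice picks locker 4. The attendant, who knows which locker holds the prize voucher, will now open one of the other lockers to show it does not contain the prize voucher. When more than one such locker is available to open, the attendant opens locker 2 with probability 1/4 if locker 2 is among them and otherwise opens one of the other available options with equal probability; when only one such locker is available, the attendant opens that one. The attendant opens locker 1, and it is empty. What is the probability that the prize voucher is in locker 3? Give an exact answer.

Consider each possible location of the prize voucher in turn.
If it is in locker 1 (prior 1/4): the attendant opened locker 1, so this case is ruled out; weight (1/4)·0 = 0.
If it is in locker 2 (prior 1/4): locker 2 holds the prize so is unavailable; the attendant chooses uniformly among the 2 others, probability 1/2; weight (1/4)·(1/2) = 1/8.
If it is in locker 3 (prior 1/4): locker 2 is available but not opened, probability 3/4; weight (1/4)·(3/4) = 3/16.
If it is in locker 4 (prior 1/4): locker 2 is available but not opened; locker 1 gets probability (1 − 1/4)/2 = 3/8; weight (1/4)·(3/8) = 3/32.
The weights sum to 13/32.
So P(the prize voucher in locker 3 | the attendant opened locker 1) = (3/16) / (13/32) = 6/13.

6/13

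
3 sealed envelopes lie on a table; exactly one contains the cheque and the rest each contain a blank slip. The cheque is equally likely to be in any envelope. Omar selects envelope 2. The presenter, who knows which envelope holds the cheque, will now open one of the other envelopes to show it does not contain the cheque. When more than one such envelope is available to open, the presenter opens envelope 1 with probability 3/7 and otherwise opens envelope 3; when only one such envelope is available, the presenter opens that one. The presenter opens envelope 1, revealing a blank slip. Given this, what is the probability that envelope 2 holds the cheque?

3/10

Consider each possible location of the cheque in turn.
If it is in envelope 1 (prior 1/3): the presenter opened envelope 1, so this case is ruled out; weight (1/3)·0 = 0.
If it is in envelope 2 (prior 1/3): envelope 1 is available, opened with probability 3/7; weight (1/3)·(3/7) = 1/7.
If it is in envelope 3 (prior 1/3): only envelope 1 is available, probability 1; weight (1/3)·1 = 1/3.
The weights sum to 10/21.
So P(the cheque in envelope 2 | the presenter opened envelope 1) = (1/7) / (10/21) = 3/10.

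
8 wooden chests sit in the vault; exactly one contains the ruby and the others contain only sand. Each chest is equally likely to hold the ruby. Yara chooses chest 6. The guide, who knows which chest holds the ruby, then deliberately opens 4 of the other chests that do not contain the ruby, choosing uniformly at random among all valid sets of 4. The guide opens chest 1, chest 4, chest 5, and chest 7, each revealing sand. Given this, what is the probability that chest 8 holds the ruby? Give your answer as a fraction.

7/24

Condition on the true location of the ruby.
If it is in any of chests 1, 4, 5, and 7 (prior 1/8 each): that chest was opened and seen not to hold the prize — ruled out; weight (1/8)·0 = 0 each.
If it is in any of chests 2, 3, and 8 (prior 1/8 each): the guide has 15 equally likely choices, so probability 1/15; weight (1/8)·(1/15) = 1/120 each.
If it is in chest 6 (prior 1/8): the guide has 35 equally likely choices, so probability 1/35; weight (1/8)·(1/35) = 1/280.
The weights sum to 1/35.
So P(the ruby in chest 8 | the guide opened chest 1, chest 4, chest 5, and chest 7) = (1/120) / (1/35) = 7/24.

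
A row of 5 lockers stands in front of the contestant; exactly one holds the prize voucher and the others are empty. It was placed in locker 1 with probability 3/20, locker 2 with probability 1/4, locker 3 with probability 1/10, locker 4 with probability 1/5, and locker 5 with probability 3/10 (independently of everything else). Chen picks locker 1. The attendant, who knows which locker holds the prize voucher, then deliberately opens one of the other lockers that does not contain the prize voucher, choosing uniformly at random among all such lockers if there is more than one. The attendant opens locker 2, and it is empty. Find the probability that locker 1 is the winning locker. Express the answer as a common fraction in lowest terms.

3/19

Consider each possible location of the prize voucher in turn.
If it is in locker 1 (prior 3/20): the attendant has 4 equally likely choices, so probability 1/4; weight (3/20)·(1/4) = 3/80.
If it is in locker 2 (prior 1/4): the attendant opened locker 2, so this case is ruled out; weight (1/4)·0 = 0.
If it is in locker 3 (prior 1/10): the attendant has 3 equally likely choices, so probability 1/3; weight (1/10)·(1/3) = 1/30.
If it is in locker 4 (prior 1/5): the attendant has 3 equally likely choices, so probability 1/3; weight (1/5)·(1/3) = 1/15.
If it is in locker 5 (prior 3/10): the attendant has 3 equally likely choices, so probability 1/3; weight (3/10)·(1/3) = 1/10.
The weights sum to 19/80.
So P(the prize voucher in locker 1 | the attendant opened locker 2) = (3/80) / (19/80) = 3/19.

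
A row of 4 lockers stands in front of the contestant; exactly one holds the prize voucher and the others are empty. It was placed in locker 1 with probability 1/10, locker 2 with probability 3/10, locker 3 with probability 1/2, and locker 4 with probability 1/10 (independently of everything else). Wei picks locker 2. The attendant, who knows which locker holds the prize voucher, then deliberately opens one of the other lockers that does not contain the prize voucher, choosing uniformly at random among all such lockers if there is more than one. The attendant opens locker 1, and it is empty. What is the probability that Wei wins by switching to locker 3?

Apply Bayes' rule, conditioning on where the prize voucher actually is.
If it is in locker 1 (prior 1/10): the attendant opened locker 1, so this case is ruled out; weight (1/10)·0 = 0.
If it is in locker 2 (prior 3/10): the attendant has 3 equally likely choices, so probability 1/3; weight (3/10)·(1/3) = 1/10.
If it is in locker 3 (prior 1/2): the attendant has 2 equally likely choices, so probability 1/2; weight (1/2)·(1/2) = 1/4.
If it is in locker 4 (prior 1/10): the attendant has 2 equally likely choices, so probability 1/2; weight (1/10)·(1/2) = 1/20.
The weights sum to 2/5.
So P(the prize voucher in locker 3 | the attendant opened locker 1) = (1/4) / (2/5) = 5/8.

5/8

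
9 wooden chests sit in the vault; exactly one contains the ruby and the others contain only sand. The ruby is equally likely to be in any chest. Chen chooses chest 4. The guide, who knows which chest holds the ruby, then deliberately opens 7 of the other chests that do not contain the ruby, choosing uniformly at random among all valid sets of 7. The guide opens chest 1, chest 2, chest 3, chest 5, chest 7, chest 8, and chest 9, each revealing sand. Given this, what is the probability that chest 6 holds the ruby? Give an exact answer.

8/9

Condition on the true location of the ruby.
If it is in any of chests 1, 2, 3, 5, 7, 8, and 9 (prior 1/9 each): that chest was opened and seen not to hold the prize — ruled out; weight (1/9)·0 = 0 each.
If it is in chest 4 (prior 1/9): the guide has 8 equally likely choices, so probability 1/8; weight (1/9)·(1/8) = 1/72.
If it is in chest 6 (prior 1/9): the guide has no choice, probability 1; weight (1/9)·1 = 1/9.
The weights sum to 1/8.
So P(the ruby in chest 6 | the guide opened chest 1, chest 2, chest 3, chest 5, chest 7, chest 8, and chest 9) = (1/9) / (1/8) = 8/9.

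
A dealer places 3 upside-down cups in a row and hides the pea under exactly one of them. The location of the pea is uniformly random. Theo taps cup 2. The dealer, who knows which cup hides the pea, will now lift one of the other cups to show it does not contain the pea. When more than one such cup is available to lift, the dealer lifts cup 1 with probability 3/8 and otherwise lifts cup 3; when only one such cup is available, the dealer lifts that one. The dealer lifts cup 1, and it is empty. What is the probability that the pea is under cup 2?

Consider each possible location of the pea in turn.
If it is under cup 1 (prior 1/3): the dealer opened cup 1, so this case is ruled out; weight (1/3)·0 = 0.
If it is under cup 2 (prior 1/3): cup 1 is available, opened with probability 3/8; weight (1/3)·(3/8) = 1/8.
If it is under cup 3 (prior 1/3): only cup 1 is available, probability 1; weight (1/3)·1 = 1/3.
The weights sum to 11/24.
So P(the pea under cup 2 | the dealer opened cup 1) = (1/8) / (11/24) = 3/11.

3/11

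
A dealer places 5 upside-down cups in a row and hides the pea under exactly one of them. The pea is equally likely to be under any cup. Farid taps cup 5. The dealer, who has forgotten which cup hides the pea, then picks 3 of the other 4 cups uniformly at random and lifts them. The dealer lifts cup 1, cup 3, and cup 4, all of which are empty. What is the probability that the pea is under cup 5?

Consider each possible location of the pea in turn.
If it is under any of cups 1, 3, and 4 (prior 1/5 each): that cup was opened and seen not to hold the prize — ruled out; weight (1/5)·0 = 0 each.
If it is under either of cups 2 and 5 (prior 1/5 each): the dealer picks exactly this set with probability 1/4 regardless, and none is the prize; weight (1/5)·(1/4) = 1/20 each.
The weights sum to 1/10.
So P(the pea under cup 5 | the dealer opened cup 1, cup 3, and cup 4) = (1/20) / (1/10) = 1/2.

1/2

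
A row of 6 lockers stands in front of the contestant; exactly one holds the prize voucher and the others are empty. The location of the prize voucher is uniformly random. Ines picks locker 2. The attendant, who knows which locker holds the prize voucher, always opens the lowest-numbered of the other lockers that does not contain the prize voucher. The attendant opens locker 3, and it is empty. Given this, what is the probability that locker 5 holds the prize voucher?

0

Condition on the true location of the prize voucher.
If it is in locker 1 (prior 1/6): locker 3 is the lowest-numbered option available, probability 1; weight (1/6)·1 = 1/6.
If it is in any of lockers 2, 4, 5, and 6 (prior 1/6 each): the attendant would have opened locker 1 instead, probability 0; weight (1/6)·0 = 0 each.
If it is in locker 3 (prior 1/6): the attendant opened locker 3, so this case is ruled out; weight (1/6)·0 = 0.
The weights sum to 1/6.
So P(the prize voucher in locker 5 | the attendant opened locker 3) = 0 / (1/6) = 0.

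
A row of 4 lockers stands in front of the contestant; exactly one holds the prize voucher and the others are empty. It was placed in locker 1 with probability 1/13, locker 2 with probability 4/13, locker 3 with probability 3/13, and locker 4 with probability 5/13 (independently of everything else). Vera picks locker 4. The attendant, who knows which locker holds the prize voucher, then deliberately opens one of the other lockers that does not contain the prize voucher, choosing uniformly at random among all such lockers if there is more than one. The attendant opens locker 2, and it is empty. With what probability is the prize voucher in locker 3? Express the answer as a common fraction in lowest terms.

9/22

Apply Bayes' rule, conditioning on where the prize voucher actually is.
If it is in locker 1 (prior 1/13): the attendant has 2 equally likely choices, so probability 1/2; weight (1/13)·(1/2) = 1/26.
If it is in locker 2 (prior 4/13): the attendant opened locker 2, so this case is ruled out; weight (4/13)·0 = 0.
If it is in locker 3 (prior 3/13): the attendant has 2 equally likely choices, so probability 1/2; weight (3/13)·(1/2) = 3/26.
If it is in locker 4 (prior 5/13): the attendant has 3 equally likely choices, so probability 1/3; weight (5/13)·(1/3) = 5/39.
The weights sum to 11/39.
So P(the prize voucher in locker 3 | the attendant opened locker 2) = (3/26) / (11/39) = 9/22.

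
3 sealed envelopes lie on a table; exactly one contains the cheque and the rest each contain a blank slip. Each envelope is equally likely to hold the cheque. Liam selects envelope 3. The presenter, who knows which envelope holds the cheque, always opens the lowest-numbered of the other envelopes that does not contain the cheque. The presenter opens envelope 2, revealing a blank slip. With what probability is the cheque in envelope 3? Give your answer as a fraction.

0

Condition on the true location of the cheque.
If it is in envelope 1 (prior 1/3): envelope 2 is the lowest-numbered option available, probability 1; weight (1/3)·1 = 1/3.
If it is in envelope 2 (prior 1/3): the presenter opened envelope 2, so this case is ruled out; weight (1/3)·0 = 0.
If it is in envelope 3 (prior 1/3): the presenter would have opened envelope 1 instead, probability 0; weight (1/3)·0 = 0.
The weights sum to 1/3.
So P(the cheque in envelope 3 | the presenter opened envelope 2) = 0 / (1/3) = 0.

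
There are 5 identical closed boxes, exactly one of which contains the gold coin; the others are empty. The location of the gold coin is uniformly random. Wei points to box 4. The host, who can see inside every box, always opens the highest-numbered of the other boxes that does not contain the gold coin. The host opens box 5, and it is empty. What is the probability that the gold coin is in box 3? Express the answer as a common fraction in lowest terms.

1/4

Consider each possible location of the gold coin in turn.
If it is in any of boxes 1, 2, 3, and 4 (prior 1/5 each): box 5 is the highest-numbered option available, probability 1; weight (1/5)·1 = 1/5 each.
If it is in box 5 (prior 1/5): the host opened box 5, so this case is ruled out; weight (1/5)·0 = 0.
The weights sum to 4/5.
So P(the gold coin in box 3 | the host opened box 5) = (1/5) / (4/5) = 1/4.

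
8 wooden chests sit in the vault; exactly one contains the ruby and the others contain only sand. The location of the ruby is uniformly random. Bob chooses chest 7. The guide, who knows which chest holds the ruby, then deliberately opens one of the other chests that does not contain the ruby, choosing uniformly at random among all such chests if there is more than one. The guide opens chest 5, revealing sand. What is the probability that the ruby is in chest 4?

Consider each possible location of the ruby in turn.
If it is in any of chests 1, 2, 3, 4, 6, and 8 (prior 1/8 each): the guide has 6 equally likely choices, so probability 1/6; weight (1/8)·(1/6) = 1/48 each.
If it is in chest 5 (prior 1/8): the guide opened chest 5, so this case is ruled out; weight (1/8)·0 = 0.
If it is in chest 7 (prior 1/8): the guide has 7 equally likely choices, so probability 1/7; weight (1/8)·(1/7) = 1/56.
The weights sum to 1/7.
So P(the ruby in chest 4 | the guide opened chest 5) = (1/48) / (1/7) = 7/48.

7/48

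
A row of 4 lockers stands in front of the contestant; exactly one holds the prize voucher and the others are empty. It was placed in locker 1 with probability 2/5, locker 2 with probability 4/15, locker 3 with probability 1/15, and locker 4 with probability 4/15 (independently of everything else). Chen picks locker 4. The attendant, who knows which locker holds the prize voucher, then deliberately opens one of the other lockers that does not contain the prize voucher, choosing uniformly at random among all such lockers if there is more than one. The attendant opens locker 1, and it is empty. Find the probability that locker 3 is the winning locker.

Condition on the true location of the prize voucher.
If it is in locker 1 (prior 2/5): the attendant opened locker 1, so this case is ruled out; weight (2/5)·0 = 0.
If it is in locker 2 (prior 4/15): the attendant has 2 equally likely choices, so probability 1/2; weight (4/15)·(1/2) = 2/15.
If it is in locker 3 (prior 1/15): the attendant has 2 equally likely choices, so probability 1/2; weight (1/15)·(1/2) = 1/30.
If it is in locker 4 (prior 4/15): the attendant has 3 equally likely choices, so probability 1/3; weight (4/15)·(1/3) = 4/45.
The weights sum to 23/90.
So P(the prize voucher in locker 3 | the attendant opened locker 1) = (1/30) / (23/90) = 3/23.

3/23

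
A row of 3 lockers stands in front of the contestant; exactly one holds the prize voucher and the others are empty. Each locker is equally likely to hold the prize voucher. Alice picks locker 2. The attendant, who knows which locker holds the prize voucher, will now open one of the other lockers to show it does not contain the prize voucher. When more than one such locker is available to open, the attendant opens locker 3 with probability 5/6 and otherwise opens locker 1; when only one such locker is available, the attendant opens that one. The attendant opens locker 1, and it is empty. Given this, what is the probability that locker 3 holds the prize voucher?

6/7

Apply Bayes' rule, conditioning on where the prize voucher actually is.
If it is in locker 1 (prior 1/3): the attendant opened locker 1, so this case is ruled out; weight (1/3)·0 = 0.
If it is in locker 2 (prior 1/3): locker 3 is available but not opened, probability 1/6; weight (1/3)·(1/6) = 1/18.
If it is in locker 3 (prior 1/3): only locker 1 is available, probability 1; weight (1/3)·1 = 1/3.
The weights sum to 7/18.
So P(the prize voucher in locker 3 | the attendant opened locker 1) = (1/3) / (7/18) = 6/7.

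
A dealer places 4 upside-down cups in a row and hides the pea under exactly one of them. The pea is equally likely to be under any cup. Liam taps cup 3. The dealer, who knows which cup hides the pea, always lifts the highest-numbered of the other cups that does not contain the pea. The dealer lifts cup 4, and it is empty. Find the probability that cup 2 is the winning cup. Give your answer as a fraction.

Condition on the true location of the pea.
If it is under any of cups 1, 2, and 3 (prior 1/4 each): cup 4 is the highest-numbered option available, probability 1; weight (1/4)·1 = 1/4 each.
If it is under cup 4 (prior 1/4): the dealer opened cup 4, so this case is ruled out; weight (1/4)·0 = 0.
The weights sum to 3/4.
So P(the pea under cup 2 | the dealer opened cup 4) = (1/4) / (3/4) = 1/3.

1/3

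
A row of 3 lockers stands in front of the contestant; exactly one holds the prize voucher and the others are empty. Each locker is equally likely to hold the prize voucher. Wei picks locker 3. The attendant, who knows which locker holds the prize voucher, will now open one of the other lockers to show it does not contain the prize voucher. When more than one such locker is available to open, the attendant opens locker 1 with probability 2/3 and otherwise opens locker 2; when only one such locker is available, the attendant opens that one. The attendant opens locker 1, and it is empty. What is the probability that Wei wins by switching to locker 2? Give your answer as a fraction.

Apply Bayes' rule, conditioning on where the prize voucher actually is.
If it is in locker 1 (prior 1/3): the attendant opened locker 1, so this case is ruled out; weight (1/3)·0 = 0.
If it is in locker 2 (prior 1/3): only locker 1 is available, probability 1; weight (1/3)·1 = 1/3.
If it is in locker 3 (prior 1/3): locker 1 is available, opened with probability 2/3; weight (1/3)·(2/3) = 2/9.
The weights sum to 5/9.
So P(the prize voucher in locker 2 | the attendant opened locker 1) = (1/3) / (5/9) = 3/5.

3/5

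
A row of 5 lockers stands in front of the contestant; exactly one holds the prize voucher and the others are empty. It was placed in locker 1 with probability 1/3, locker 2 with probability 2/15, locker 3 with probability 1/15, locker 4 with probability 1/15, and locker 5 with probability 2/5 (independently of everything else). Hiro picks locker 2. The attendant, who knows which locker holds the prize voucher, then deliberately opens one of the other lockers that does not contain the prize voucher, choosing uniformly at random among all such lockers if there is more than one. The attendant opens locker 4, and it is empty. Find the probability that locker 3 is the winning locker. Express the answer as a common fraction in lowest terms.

Consider each possible location of the prize voucher in turn.
If it is in locker 1 (prior 1/3): the attendant has 3 equally likely choices, so probability 1/3; weight (1/3)·(1/3) = 1/9.
If it is in locker 2 (prior 2/15): the attendant has 4 equally likely choices, so probability 1/4; weight (2/15)·(1/4) = 1/30.
If it is in locker 3 (prior 1/15): the attendant has 3 equally likely choices, so probability 1/3; weight (1/15)·(1/3) = 1/45.
If it is in locker 4 (prior 1/15): the attendant opened locker 4, so this case is ruled out; weight (1/15)·0 = 0.
If it is in locker 5 (prior 2/5): the attendant has 3 equally likely choices, so probability 1/3; weight (2/5)·(1/3) = 2/15.
The weights sum to 3/10.
So P(the prize voucher in locker 3 | the attendant opened locker 4) = (1/45) / (3/10) = 2/27.

2/27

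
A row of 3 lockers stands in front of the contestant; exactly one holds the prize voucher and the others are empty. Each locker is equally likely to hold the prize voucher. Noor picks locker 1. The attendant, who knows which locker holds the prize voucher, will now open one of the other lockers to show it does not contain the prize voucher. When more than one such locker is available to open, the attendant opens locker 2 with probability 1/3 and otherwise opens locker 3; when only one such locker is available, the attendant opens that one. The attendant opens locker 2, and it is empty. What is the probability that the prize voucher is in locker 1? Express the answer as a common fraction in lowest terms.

1/4

Condition on the true location of the prize voucher.
If it is in locker 1 (prior 1/3): locker 2 is available, opened with probability 1/3; weight (1/3)·(1/3) = 1/9.
If it is in locker 2 (prior 1/3): the attendant opened locker 2, so this case is ruled out; weight (1/3)·0 = 0.
If it is in locker 3 (prior 1/3): only locker 2 is available, probability 1; weight (1/3)·1 = 1/3.
The weights sum to 4/9.
So P(the prize voucher in locker 1 | the attendant opened locker 2) = (1/9) / (4/9) = 1/4.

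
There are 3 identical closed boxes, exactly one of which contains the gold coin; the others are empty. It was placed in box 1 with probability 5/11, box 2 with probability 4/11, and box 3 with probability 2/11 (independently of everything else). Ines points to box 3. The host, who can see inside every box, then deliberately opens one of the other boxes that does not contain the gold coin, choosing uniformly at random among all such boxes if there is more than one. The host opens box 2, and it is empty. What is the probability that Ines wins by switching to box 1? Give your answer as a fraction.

5/6

Apply Bayes' rule, conditioning on where the gold coin actually is.
If it is in box 1 (prior 5/11): the host has no choice, probability 1; weight (5/11)·1 = 5/11.
If it is in box 2 (prior 4/11): the host opened box 2, so this case is ruled out; weight (4/11)·0 = 0.
If it is in box 3 (prior 2/11): the host has 2 equally likely choices, so probability 1/2; weight (2/11)·(1/2) = 1/11.
The weights sum to 6/11.
So P(the gold coin in box 1 | the host opened box 2) = (5/11) / (6/11) = 5/6.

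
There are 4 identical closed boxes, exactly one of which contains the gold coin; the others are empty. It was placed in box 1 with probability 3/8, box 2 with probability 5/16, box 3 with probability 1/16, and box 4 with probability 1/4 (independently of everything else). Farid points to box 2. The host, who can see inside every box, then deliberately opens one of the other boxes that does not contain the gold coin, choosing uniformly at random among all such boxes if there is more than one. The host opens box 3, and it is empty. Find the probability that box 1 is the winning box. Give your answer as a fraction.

9/20

Consider each possible location of the gold coin in turn.
If it is in box 1 (prior 3/8): the host has 2 equally likely choices, so probability 1/2; weight (3/8)·(1/2) = 3/16.
If it is in box 2 (prior 5/16): the host has 3 equally likely choices, so probability 1/3; weight (5/16)·(1/3) = 5/48.
If it is in box 3 (prior 1/16): the host opened box 3, so this case is ruled out; weight (1/16)·0 = 0.
If it is in box 4 (prior 1/4): the host has 2 equally likely choices, so probability 1/2; weight (1/4)·(1/2) = 1/8.
The weights sum to 5/12.
So P(the gold coin in box 1 | the host opened box 3) = (3/16) / (5/12) = 9/20.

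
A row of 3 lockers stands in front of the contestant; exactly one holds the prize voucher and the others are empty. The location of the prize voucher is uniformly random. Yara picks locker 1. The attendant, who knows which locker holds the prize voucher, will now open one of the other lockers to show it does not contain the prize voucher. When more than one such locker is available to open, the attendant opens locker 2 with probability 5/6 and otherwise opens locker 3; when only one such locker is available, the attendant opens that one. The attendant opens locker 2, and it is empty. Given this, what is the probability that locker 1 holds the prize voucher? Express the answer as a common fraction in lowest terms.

Apply Bayes' rule, conditioning on where the prize voucher actually is.
If it is in locker 1 (prior 1/3): locker 2 is available, opened with probability 5/6; weight (1/3)·(5/6) = 5/18.
If it is in locker 2 (prior 1/3): the attendant opened locker 2, so this case is ruled out; weight (1/3)·0 = 0.
If it is in locker 3 (prior 1/3): only locker 2 is available, probability 1; weight (1/3)·1 = 1/3.
The weights sum to 11/18.
So P(the prize voucher in locker 1 | the attendant opened locker 2) = (5/18) / (11/18) = 5/11.

5/11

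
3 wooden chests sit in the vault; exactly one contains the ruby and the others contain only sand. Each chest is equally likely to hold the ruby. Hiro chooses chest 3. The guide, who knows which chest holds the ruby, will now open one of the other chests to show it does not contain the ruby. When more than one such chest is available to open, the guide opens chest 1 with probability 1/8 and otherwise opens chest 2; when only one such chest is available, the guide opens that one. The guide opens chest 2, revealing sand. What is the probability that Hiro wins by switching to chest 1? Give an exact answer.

8/15

Consider each possible location of the ruby in turn.
If it is in chest 1 (prior 1/3): only chest 2 is available, probability 1; weight (1/3)·1 = 1/3.
If it is in chest 2 (prior 1/3): the guide opened chest 2, so this case is ruled out; weight (1/3)·0 = 0.
If it is in chest 3 (prior 1/3): chest 1 is available but not opened, probability 7/8; weight (1/3)·(7/8) = 7/24.
The weights sum to 5/8.
So P(the ruby in chest 1 | the guide opened chest 2) = (1/3) / (5/8) = 8/15.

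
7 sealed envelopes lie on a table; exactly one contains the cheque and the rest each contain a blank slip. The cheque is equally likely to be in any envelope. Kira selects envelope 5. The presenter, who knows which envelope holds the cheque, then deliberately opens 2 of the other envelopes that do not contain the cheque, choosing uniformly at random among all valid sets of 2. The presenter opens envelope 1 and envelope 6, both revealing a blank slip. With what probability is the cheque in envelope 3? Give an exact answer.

Consider each possible location of the cheque in turn.
If it is in either of envelopes 1 and 6 (prior 1/7 each): that envelope was opened and seen not to hold the prize — ruled out; weight (1/7)·0 = 0 each.
If it is in any of envelopes 2, 3, 4, and 7 (prior 1/7 each): the presenter has 10 equally likely choices, so probability 1/10; weight (1/7)·(1/10) = 1/70 each.
If it is in envelope 5 (prior 1/7): the presenter has 15 equally likely choices, so probability 1/15; weight (1/7)·(1/15) = 1/105.
The weights sum to 1/15.
So P(the cheque in envelope 3 | the presenter opened envelope 1 and envelope 6) = (1/70) / (1/15) = 3/14.

3/14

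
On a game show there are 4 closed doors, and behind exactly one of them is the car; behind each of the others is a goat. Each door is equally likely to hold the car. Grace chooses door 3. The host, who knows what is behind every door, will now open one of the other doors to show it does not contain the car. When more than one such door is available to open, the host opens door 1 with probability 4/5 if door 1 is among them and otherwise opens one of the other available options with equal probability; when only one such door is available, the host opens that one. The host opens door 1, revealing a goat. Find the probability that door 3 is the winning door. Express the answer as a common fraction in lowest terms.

1/3

Condition on the true location of the car.
If it is behind door 1 (prior 1/4): the host opened door 1, so this case is ruled out; weight (1/4)·0 = 0.
If it is behind any of doors 2, 3, and 4 (prior 1/4 each): door 1 is available, opened with probability 4/5; weight (1/4)·(4/5) = 1/5 each.
The weights sum to 3/5.
So P(the car behind door 3 | the host opened door 1) = (1/5) / (3/5) = 1/3.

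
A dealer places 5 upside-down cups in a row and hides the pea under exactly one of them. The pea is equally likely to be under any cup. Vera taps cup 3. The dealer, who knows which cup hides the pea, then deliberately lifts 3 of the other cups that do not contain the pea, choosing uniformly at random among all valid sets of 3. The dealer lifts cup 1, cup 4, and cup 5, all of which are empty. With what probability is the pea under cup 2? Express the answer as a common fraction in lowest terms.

4/5

Consider each possible location of the pea in turn.
If it is under any of cups 1, 4, and 5 (prior 1/5 each): that cup was opened and seen not to hold the prize — ruled out; weight (1/5)·0 = 0 each.
If it is under cup 2 (prior 1/5): the dealer has no choice, probability 1; weight (1/5)·1 = 1/5.
If it is under cup 3 (prior 1/5): the dealer has 4 equally likely choices, so probability 1/4; weight (1/5)·(1/4) = 1/20.
The weights sum to 1/4.
So P(the pea under cup 2 | the dealer opened cup 1, cup 4, and cup 5) = (1/5) / (1/4) = 4/5.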